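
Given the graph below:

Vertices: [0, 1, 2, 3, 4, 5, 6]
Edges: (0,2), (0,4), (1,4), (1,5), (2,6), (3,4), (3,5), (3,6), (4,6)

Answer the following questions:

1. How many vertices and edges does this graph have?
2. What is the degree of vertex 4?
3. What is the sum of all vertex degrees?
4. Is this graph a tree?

Count: 7 vertices, 9 edges.
Vertex 4 has neighbors [0, 1, 3, 6], degree = 4.
Handshaking lemma: 2 * 9 = 18.
A tree on 7 vertices has 6 edges. This graph has 9 edges (3 extra). Not a tree.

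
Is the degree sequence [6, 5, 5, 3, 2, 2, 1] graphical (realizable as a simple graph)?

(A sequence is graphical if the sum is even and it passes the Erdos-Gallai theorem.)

Sum of degrees = 24. Sum is even but fails Erdos-Gallai. The sequence is NOT graphical.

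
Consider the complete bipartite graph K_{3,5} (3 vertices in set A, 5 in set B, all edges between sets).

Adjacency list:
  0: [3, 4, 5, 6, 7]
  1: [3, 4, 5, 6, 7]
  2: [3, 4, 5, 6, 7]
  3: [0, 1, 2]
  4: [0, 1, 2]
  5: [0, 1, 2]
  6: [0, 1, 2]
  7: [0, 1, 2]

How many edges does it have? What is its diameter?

K_{3,5} has 3 * 5 = 15 edges.
Any vertex reaches any opposite-side vertex in 1 step; same-side vertices reach in 2 steps via any opposite-side vertex.
Diameter = 2.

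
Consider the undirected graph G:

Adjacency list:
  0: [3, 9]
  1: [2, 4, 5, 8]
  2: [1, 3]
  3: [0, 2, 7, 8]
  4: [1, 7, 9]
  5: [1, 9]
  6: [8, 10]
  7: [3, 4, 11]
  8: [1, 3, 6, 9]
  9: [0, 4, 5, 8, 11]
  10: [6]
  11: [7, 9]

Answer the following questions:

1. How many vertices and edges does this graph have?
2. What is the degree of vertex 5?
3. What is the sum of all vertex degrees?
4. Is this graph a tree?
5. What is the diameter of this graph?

Count: 12 vertices, 17 edges.
Vertex 5 has neighbors [1, 9], degree = 2.
Handshaking lemma: 2 * 17 = 34.
A tree on 12 vertices has 11 edges. This graph has 17 edges (6 extra). Not a tree.
Diameter (longest shortest path) = 4.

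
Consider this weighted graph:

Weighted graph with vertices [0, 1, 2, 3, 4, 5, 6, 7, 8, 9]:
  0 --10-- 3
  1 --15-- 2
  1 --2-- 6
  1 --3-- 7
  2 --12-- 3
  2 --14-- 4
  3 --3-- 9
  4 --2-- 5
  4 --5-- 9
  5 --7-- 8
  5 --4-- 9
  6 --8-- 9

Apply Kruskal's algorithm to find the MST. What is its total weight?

Applying Kruskal's algorithm (sort edges by weight, add if no cycle):
  Add (1,6) w=2
  Add (4,5) w=2
  Add (1,7) w=3
  Add (3,9) w=3
  Add (5,9) w=4
  Skip (4,9) w=5 (creates cycle)
  Add (5,8) w=7
  Add (6,9) w=8
  Add (0,3) w=10
  Add (2,3) w=12
  Skip (2,4) w=14 (creates cycle)
  Skip (1,2) w=15 (creates cycle)
MST weight = 51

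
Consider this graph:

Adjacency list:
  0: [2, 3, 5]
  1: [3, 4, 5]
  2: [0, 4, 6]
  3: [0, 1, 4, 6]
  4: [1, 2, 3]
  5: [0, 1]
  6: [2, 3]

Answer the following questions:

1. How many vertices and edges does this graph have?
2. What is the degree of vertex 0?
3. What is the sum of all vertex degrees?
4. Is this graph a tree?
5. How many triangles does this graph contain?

Count: 7 vertices, 10 edges.
Vertex 0 has neighbors [2, 3, 5], degree = 3.
Handshaking lemma: 2 * 10 = 20.
A tree on 7 vertices has 6 edges. This graph has 10 edges (4 extra). Not a tree.
Number of triangles = 1.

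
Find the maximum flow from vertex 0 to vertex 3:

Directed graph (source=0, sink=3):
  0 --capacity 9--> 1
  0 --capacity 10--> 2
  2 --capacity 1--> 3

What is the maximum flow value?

Computing max flow:
  Flow on (0->2): 1/10
  Flow on (2->3): 1/1
Maximum flow = 1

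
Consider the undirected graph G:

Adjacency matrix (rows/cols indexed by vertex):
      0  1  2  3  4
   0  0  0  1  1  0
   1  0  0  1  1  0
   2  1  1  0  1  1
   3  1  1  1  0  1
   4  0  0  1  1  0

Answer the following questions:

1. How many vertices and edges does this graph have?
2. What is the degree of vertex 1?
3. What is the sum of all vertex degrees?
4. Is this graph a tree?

Count: 5 vertices, 7 edges.
Vertex 1 has neighbors [2, 3], degree = 2.
Handshaking lemma: 2 * 7 = 14.
A tree on 5 vertices has 4 edges. This graph has 7 edges (3 extra). Not a tree.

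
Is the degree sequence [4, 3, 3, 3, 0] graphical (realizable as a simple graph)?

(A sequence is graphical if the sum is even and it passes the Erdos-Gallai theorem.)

Sum of degrees = 13. Sum is odd, so the sequence is NOT graphical.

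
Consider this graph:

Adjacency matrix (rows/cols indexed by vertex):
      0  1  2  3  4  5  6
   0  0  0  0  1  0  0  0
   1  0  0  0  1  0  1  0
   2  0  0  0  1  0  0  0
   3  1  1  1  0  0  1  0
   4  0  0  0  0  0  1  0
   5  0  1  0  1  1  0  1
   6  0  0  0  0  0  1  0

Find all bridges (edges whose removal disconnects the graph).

A bridge is an edge whose removal increases the number of connected components.
Bridges found: (0,3), (2,3), (4,5), (5,6)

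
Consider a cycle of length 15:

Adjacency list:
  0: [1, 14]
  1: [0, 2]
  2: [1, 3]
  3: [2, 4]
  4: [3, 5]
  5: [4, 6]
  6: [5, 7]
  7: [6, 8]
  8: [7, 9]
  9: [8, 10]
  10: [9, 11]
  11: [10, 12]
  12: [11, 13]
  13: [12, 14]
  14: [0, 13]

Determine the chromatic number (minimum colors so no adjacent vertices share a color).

This is an odd cycle (C_15). Odd cycles are not bipartite (any 2-coloring forces two adjacent vertices to match), and 3 colors suffice.
Chromatic number = 3.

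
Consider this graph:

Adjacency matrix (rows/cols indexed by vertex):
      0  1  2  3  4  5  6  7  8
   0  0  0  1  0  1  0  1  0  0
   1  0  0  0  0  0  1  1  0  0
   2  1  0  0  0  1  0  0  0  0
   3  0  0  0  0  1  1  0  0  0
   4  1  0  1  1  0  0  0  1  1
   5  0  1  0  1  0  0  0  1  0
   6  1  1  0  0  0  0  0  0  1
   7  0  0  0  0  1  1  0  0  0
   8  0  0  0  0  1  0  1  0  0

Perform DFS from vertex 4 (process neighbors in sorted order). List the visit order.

DFS from vertex 4 (neighbors processed in ascending order):
Visit order: 4, 0, 2, 6, 1, 5, 3, 7, 8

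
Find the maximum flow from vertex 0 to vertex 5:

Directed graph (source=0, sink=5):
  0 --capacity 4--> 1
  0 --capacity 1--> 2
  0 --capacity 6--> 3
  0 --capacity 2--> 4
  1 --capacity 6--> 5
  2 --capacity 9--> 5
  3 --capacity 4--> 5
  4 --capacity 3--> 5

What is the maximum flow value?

Computing max flow:
  Flow on (0->1): 4/4
  Flow on (0->2): 1/1
  Flow on (0->3): 4/6
  Flow on (0->4): 2/2
  Flow on (1->5): 4/6
  Flow on (2->5): 1/9
  Flow on (3->5): 4/4
  Flow on (4->5): 2/3
Maximum flow = 11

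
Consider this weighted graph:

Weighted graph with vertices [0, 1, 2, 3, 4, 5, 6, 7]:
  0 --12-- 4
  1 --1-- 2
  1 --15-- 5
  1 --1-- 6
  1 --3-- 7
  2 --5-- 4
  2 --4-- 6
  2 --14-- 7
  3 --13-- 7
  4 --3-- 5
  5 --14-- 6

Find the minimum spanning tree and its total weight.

Applying Kruskal's algorithm (sort edges by weight, add if no cycle):
  Add (1,6) w=1
  Add (1,2) w=1
  Add (1,7) w=3
  Add (4,5) w=3
  Skip (2,6) w=4 (creates cycle)
  Add (2,4) w=5
  Add (0,4) w=12
  Add (3,7) w=13
  Skip (2,7) w=14 (creates cycle)
  Skip (5,6) w=14 (creates cycle)
  Skip (1,5) w=15 (creates cycle)
MST weight = 38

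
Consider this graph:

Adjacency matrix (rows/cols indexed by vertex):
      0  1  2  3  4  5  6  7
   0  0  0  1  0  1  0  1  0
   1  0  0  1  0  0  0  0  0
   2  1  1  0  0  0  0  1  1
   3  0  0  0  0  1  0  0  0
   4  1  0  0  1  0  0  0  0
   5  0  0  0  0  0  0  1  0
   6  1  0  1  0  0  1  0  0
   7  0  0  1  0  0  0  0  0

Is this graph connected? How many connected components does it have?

Checking connectivity: the graph has 1 connected component(s).
All vertices are reachable from each other. The graph IS connected.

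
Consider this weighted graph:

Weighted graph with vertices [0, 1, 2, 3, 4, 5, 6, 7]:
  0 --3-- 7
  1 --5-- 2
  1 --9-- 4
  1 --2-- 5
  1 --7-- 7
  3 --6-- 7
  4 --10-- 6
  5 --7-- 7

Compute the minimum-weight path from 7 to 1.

Using Dijkstra's algorithm from vertex 7:
Shortest path: 7 -> 1
Total weight: 7 = 7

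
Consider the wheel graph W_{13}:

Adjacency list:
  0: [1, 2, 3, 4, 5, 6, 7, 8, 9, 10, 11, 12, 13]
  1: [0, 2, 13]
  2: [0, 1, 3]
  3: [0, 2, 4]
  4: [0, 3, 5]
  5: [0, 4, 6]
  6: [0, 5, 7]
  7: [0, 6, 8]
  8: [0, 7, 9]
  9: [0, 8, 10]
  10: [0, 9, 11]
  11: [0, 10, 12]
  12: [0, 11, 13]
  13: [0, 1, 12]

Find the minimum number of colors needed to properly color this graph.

W_{13} = C_{13} plus a hub adjacent to every cycle vertex.
The outer cycle needs 3 colors (odd cycle); the hub is adjacent to all of them so needs a fresh color.
Chromatic number = 3 + 1 = 4.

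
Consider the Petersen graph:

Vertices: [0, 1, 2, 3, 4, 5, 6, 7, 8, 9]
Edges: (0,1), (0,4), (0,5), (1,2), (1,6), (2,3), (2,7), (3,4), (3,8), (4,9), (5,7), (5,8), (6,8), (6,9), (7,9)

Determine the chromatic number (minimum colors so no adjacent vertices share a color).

The Petersen graph contains odd cycles (e.g. the outer 5-cycle), so chi >= 3.
A proper 3-coloring exists (it is a well-known 3-chromatic graph).
Chromatic number = 3.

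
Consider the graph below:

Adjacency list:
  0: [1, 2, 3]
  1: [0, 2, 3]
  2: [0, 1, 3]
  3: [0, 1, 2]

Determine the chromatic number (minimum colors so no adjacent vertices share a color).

The graph has a maximum clique of size 4 (lower bound on chromatic number).
A valid 4-coloring: {0: 0, 1: 1, 2: 2, 3: 3}.
Chromatic number = 4.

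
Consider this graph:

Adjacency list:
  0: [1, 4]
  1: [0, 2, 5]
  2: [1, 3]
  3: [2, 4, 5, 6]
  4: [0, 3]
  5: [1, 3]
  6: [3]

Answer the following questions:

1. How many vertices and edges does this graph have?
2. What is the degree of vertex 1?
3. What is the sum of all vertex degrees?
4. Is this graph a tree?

Count: 7 vertices, 8 edges.
Vertex 1 has neighbors [0, 2, 5], degree = 3.
Handshaking lemma: 2 * 8 = 16.
A tree on 7 vertices has 6 edges. This graph has 8 edges (2 extra). Not a tree.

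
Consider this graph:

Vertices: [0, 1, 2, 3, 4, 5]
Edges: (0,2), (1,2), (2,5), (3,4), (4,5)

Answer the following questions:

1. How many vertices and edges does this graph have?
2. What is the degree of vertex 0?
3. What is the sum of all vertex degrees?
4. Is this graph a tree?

Count: 6 vertices, 5 edges.
Vertex 0 has neighbors [2], degree = 1.
Handshaking lemma: 2 * 5 = 10.
A graph is a tree iff it is connected and has exactly n-1 edges. This graph is connected (all 6 vertices in one component) and has 6-1 = 5 edges. It is a tree.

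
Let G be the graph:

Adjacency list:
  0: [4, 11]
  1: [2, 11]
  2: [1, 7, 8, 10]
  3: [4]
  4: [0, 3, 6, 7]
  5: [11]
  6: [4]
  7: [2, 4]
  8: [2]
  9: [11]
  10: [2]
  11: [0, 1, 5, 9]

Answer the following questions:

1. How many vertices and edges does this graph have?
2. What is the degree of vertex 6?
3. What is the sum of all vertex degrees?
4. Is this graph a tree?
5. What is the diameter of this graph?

Count: 12 vertices, 12 edges.
Vertex 6 has neighbors [4], degree = 1.
Handshaking lemma: 2 * 12 = 24.
A tree on 12 vertices has 11 edges. This graph has 12 edges (1 extra). Not a tree.
Diameter (longest shortest path) = 4.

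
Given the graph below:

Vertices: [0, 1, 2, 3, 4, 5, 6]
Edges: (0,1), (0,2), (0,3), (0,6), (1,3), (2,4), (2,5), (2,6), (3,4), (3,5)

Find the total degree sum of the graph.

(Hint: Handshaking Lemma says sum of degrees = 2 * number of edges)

Count edges: 10 edges.
By Handshaking Lemma: sum of degrees = 2 * 10 = 20.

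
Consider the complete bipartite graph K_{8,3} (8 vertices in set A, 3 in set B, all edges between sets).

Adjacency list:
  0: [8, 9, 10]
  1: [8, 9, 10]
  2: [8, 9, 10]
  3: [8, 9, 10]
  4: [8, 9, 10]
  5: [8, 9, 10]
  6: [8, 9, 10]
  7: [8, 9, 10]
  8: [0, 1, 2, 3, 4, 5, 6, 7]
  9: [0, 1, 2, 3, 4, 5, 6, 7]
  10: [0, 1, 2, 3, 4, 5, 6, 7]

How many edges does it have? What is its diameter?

K_{8,3} has 8 * 3 = 24 edges.
Any vertex reaches any opposite-side vertex in 1 step; same-side vertices reach in 2 steps via any opposite-side vertex.
Diameter = 2.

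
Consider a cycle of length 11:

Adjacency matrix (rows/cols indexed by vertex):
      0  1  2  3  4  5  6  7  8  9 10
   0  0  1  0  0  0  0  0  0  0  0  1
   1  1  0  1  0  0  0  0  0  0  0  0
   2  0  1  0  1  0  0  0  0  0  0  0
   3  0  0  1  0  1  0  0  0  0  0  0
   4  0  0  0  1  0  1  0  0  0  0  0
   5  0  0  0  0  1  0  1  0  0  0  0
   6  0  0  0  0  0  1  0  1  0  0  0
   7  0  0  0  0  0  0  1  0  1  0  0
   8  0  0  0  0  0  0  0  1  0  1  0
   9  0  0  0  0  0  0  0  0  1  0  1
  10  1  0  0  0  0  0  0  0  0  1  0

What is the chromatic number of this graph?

This is an odd cycle (C_11). Odd cycles are not bipartite (any 2-coloring forces two adjacent vertices to match), and 3 colors suffice.
Chromatic number = 3.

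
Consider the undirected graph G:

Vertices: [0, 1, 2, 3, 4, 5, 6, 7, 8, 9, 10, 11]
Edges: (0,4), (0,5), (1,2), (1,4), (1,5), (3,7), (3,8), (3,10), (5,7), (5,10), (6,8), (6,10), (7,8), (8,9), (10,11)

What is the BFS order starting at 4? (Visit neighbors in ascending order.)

BFS from vertex 4 (neighbors processed in ascending order):
Visit order: 4, 0, 1, 5, 2, 7, 10, 3, 8, 6, 11, 9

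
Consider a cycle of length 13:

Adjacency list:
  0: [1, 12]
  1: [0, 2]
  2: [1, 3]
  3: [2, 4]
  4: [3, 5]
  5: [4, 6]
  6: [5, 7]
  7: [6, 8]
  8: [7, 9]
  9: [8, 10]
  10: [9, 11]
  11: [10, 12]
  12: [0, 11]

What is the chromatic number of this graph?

This is an odd cycle (C_13). Odd cycles are not bipartite (any 2-coloring forces two adjacent vertices to match), and 3 colors suffice.
Chromatic number = 3.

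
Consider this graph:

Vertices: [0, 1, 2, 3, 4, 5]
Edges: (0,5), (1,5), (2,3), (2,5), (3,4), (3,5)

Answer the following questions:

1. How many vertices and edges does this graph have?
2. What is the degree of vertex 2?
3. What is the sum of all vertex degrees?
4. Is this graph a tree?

Count: 6 vertices, 6 edges.
Vertex 2 has neighbors [3, 5], degree = 2.
Handshaking lemma: 2 * 6 = 12.
A tree on 6 vertices has 5 edges. This graph has 6 edges (1 extra). Not a tree.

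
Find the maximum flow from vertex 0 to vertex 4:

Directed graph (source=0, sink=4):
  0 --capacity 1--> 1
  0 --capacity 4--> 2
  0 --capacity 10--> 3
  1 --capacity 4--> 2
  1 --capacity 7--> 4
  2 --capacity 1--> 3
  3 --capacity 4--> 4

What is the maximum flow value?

Computing max flow:
  Flow on (0->1): 1/1
  Flow on (0->2): 1/4
  Flow on (0->3): 3/10
  Flow on (1->4): 1/7
  Flow on (2->3): 1/1
  Flow on (3->4): 4/4
Maximum flow = 5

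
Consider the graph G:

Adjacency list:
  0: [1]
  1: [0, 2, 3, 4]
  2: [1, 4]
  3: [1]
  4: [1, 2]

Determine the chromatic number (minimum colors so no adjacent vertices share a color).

The graph has a maximum clique of size 3 (lower bound on chromatic number).
A valid 3-coloring: {0: 1, 1: 0, 2: 1, 3: 1, 4: 2}.
Chromatic number = 3.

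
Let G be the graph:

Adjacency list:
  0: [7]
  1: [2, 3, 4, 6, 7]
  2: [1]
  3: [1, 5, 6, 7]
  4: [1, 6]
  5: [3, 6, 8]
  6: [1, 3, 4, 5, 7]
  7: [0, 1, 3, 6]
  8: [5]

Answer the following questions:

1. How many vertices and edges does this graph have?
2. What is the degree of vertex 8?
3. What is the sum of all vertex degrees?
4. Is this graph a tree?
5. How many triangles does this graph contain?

Count: 9 vertices, 13 edges.
Vertex 8 has neighbors [5], degree = 1.
Handshaking lemma: 2 * 13 = 26.
A tree on 9 vertices has 8 edges. This graph has 13 edges (5 extra). Not a tree.
Number of triangles = 6.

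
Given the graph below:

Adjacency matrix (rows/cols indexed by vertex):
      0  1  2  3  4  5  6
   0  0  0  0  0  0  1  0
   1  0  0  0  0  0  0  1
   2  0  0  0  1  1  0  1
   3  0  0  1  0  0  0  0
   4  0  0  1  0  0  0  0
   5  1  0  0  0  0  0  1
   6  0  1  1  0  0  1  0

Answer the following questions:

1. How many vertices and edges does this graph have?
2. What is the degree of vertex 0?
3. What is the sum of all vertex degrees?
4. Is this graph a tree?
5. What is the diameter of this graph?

Count: 7 vertices, 6 edges.
Vertex 0 has neighbors [5], degree = 1.
Handshaking lemma: 2 * 6 = 12.
A graph is a tree iff it is connected and has exactly n-1 edges. This graph is connected (all 7 vertices in one component) and has 7-1 = 6 edges. It is a tree.
Diameter (longest shortest path) = 4.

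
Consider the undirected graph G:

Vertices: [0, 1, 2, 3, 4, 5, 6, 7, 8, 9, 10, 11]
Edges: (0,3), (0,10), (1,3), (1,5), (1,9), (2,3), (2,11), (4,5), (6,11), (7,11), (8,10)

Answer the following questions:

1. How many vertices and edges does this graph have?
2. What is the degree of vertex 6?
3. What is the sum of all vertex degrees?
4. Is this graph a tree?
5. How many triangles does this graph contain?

Count: 12 vertices, 11 edges.
Vertex 6 has neighbors [11], degree = 1.
Handshaking lemma: 2 * 11 = 22.
A graph is a tree iff it is connected and has exactly n-1 edges. This graph is connected (all 12 vertices in one component) and has 12-1 = 11 edges. It is a tree.
Number of triangles = 0.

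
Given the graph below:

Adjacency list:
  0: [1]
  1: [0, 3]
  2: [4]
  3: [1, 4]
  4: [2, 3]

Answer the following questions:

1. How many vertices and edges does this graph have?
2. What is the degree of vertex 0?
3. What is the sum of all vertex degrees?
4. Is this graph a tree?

Count: 5 vertices, 4 edges.
Vertex 0 has neighbors [1], degree = 1.
Handshaking lemma: 2 * 4 = 8.
A graph is a tree iff it is connected and has exactly n-1 edges. This graph is connected (all 5 vertices in one component) and has 5-1 = 4 edges. It is a tree.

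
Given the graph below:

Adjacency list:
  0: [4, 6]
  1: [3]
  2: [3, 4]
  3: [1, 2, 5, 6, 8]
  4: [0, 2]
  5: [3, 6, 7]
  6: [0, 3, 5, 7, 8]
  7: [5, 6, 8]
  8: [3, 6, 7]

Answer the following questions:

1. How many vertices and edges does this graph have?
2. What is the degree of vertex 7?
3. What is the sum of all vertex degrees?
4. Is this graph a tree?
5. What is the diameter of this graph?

Count: 9 vertices, 13 edges.
Vertex 7 has neighbors [5, 6, 8], degree = 3.
Handshaking lemma: 2 * 13 = 26.
A tree on 9 vertices has 8 edges. This graph has 13 edges (5 extra). Not a tree.
Diameter (longest shortest path) = 3.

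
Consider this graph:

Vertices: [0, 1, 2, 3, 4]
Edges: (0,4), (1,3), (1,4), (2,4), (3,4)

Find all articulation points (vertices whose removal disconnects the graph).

An articulation point is a vertex whose removal disconnects the graph.
Articulation points: [4]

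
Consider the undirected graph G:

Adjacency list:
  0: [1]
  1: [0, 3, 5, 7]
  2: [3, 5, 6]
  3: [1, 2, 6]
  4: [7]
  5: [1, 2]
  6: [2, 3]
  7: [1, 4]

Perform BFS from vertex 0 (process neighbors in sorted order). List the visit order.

BFS from vertex 0 (neighbors processed in ascending order):
Visit order: 0, 1, 3, 5, 7, 2, 6, 4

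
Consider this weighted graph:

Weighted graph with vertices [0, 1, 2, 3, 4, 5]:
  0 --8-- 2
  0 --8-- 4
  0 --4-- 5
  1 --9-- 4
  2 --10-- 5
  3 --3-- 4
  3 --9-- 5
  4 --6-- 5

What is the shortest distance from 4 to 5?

Using Dijkstra's algorithm from vertex 4:
Shortest path: 4 -> 5
Total weight: 6 = 6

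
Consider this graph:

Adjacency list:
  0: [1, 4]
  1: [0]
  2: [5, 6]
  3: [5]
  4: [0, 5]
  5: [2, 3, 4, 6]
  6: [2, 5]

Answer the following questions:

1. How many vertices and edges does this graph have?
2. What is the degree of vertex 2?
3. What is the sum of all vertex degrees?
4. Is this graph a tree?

Count: 7 vertices, 7 edges.
Vertex 2 has neighbors [5, 6], degree = 2.
Handshaking lemma: 2 * 7 = 14.
A tree on 7 vertices has 6 edges. This graph has 7 edges (1 extra). Not a tree.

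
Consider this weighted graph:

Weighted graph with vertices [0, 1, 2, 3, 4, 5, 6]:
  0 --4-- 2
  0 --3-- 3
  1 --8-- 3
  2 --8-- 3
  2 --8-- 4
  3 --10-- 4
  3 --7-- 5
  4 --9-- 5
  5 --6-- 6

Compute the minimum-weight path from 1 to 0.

Using Dijkstra's algorithm from vertex 1:
Shortest path: 1 -> 3 -> 0
Total weight: 8 + 3 = 11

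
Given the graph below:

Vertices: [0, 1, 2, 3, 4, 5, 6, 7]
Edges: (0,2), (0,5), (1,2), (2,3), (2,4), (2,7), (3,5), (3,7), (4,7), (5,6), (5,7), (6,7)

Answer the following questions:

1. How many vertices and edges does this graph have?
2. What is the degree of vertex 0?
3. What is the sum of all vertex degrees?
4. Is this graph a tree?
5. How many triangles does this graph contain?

Count: 8 vertices, 12 edges.
Vertex 0 has neighbors [2, 5], degree = 2.
Handshaking lemma: 2 * 12 = 24.
A tree on 8 vertices has 7 edges. This graph has 12 edges (5 extra). Not a tree.
Number of triangles = 4.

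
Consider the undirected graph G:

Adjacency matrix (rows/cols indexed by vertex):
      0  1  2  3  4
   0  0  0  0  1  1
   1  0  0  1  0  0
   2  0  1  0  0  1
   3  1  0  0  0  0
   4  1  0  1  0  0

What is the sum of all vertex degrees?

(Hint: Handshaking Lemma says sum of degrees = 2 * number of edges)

Count edges: 4 edges.
By Handshaking Lemma: sum of degrees = 2 * 4 = 8.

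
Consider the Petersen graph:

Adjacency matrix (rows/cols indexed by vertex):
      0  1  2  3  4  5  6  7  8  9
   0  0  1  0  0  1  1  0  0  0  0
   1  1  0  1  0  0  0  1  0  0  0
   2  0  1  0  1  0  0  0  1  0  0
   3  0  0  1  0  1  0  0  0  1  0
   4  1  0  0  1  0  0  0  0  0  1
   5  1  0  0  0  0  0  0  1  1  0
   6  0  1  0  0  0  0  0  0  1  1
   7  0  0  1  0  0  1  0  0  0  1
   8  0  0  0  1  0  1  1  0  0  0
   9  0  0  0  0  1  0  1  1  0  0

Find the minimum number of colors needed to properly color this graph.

The Petersen graph contains odd cycles (e.g. the outer 5-cycle), so chi >= 3.
A proper 3-coloring exists (it is a well-known 3-chromatic graph).
Chromatic number = 3.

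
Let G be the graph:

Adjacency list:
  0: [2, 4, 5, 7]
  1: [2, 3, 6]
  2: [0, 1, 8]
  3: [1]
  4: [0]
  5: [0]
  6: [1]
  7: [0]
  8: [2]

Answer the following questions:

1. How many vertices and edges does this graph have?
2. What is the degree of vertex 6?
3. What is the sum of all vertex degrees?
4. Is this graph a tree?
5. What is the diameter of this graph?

Count: 9 vertices, 8 edges.
Vertex 6 has neighbors [1], degree = 1.
Handshaking lemma: 2 * 8 = 16.
A graph is a tree iff it is connected and has exactly n-1 edges. This graph is connected (all 9 vertices in one component) and has 9-1 = 8 edges. It is a tree.
Diameter (longest shortest path) = 4.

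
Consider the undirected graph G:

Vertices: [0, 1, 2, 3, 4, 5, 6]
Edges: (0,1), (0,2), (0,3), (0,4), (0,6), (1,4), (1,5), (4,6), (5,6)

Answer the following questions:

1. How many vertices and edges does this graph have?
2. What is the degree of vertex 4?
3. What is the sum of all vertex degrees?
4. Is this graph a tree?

Count: 7 vertices, 9 edges.
Vertex 4 has neighbors [0, 1, 6], degree = 3.
Handshaking lemma: 2 * 9 = 18.
A tree on 7 vertices has 6 edges. This graph has 9 edges (3 extra). Not a tree.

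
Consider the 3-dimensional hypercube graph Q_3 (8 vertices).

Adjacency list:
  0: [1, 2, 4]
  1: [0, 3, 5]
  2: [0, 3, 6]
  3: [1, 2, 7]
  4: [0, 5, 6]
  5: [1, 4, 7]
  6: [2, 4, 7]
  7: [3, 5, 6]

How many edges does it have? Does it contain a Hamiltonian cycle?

Q_3 has 8 * 3 / 2 = 12 edges.
Q_3 (d >= 2) always has a Hamiltonian cycle: a 3-bit cyclic Gray code visits every vertex exactly once and returns to the start.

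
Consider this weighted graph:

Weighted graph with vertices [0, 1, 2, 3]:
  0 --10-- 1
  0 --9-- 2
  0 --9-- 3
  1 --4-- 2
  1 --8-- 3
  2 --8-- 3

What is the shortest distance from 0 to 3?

Using Dijkstra's algorithm from vertex 0:
Shortest path: 0 -> 3
Total weight: 9 = 9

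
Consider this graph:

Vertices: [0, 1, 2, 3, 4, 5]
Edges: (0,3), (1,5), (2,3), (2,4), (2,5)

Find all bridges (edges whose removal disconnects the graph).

A bridge is an edge whose removal increases the number of connected components.
Bridges found: (0,3), (1,5), (2,3), (2,4), (2,5)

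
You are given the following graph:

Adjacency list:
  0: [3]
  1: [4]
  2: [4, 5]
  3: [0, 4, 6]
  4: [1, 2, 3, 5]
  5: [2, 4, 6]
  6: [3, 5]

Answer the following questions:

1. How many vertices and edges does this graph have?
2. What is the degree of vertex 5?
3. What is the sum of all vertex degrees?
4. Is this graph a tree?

Count: 7 vertices, 8 edges.
Vertex 5 has neighbors [2, 4, 6], degree = 3.
Handshaking lemma: 2 * 8 = 16.
A tree on 7 vertices has 6 edges. This graph has 8 edges (2 extra). Not a tree.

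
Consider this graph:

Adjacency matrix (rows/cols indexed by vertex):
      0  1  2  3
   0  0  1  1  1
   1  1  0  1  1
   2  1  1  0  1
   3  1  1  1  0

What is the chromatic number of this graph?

The graph has a maximum clique of size 4 (lower bound on chromatic number).
A valid 4-coloring: {0: 0, 1: 1, 2: 2, 3: 3}.
Chromatic number = 4.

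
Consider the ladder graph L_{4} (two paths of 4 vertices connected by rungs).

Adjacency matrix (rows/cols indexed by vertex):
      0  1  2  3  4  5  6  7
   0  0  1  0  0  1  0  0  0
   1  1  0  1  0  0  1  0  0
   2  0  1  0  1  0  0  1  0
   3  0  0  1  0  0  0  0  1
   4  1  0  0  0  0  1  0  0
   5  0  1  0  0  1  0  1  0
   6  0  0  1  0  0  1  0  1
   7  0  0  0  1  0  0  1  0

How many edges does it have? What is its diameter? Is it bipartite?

Ladder graph L_{4}: 4 rungs + 2 * (4-1) path edges = 4 + 6 = 10 edges.
Diameter = 4.
Ladder graphs are bipartite (alternating coloring along each path).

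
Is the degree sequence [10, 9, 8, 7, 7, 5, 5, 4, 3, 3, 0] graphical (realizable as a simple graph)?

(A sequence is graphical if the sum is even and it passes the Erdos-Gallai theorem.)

Sum of degrees = 61. Sum is odd, so the sequence is NOT graphical.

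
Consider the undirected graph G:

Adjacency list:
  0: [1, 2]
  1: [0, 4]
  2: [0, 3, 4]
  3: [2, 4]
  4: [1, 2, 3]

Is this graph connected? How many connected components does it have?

Checking connectivity: the graph has 1 connected component(s).
All vertices are reachable from each other. The graph IS connected.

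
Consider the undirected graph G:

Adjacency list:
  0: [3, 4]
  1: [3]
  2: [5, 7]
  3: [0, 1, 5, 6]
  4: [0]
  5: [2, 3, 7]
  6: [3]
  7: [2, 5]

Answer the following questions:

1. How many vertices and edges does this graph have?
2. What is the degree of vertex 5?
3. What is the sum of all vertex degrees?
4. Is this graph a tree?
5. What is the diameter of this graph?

Count: 8 vertices, 8 edges.
Vertex 5 has neighbors [2, 3, 7], degree = 3.
Handshaking lemma: 2 * 8 = 16.
A tree on 8 vertices has 7 edges. This graph has 8 edges (1 extra). Not a tree.
Diameter (longest shortest path) = 4.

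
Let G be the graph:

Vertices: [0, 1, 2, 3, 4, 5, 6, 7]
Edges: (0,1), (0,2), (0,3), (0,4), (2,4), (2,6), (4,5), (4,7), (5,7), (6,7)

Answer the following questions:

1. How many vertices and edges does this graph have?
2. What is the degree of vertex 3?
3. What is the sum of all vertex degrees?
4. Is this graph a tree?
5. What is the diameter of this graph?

Count: 8 vertices, 10 edges.
Vertex 3 has neighbors [0], degree = 1.
Handshaking lemma: 2 * 10 = 20.
A tree on 8 vertices has 7 edges. This graph has 10 edges (3 extra). Not a tree.
Diameter (longest shortest path) = 3.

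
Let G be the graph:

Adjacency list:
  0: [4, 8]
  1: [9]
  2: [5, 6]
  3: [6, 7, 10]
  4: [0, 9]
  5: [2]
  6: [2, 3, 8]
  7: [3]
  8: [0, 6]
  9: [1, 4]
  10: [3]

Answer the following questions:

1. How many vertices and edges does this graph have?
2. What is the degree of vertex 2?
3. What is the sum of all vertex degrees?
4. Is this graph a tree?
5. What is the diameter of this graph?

Count: 11 vertices, 10 edges.
Vertex 2 has neighbors [5, 6], degree = 2.
Handshaking lemma: 2 * 10 = 20.
A graph is a tree iff it is connected and has exactly n-1 edges. This graph is connected (all 11 vertices in one component) and has 11-1 = 10 edges. It is a tree.
Diameter (longest shortest path) = 7.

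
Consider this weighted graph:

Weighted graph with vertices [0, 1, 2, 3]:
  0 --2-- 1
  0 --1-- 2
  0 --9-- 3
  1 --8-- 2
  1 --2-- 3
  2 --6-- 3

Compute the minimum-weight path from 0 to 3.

Using Dijkstra's algorithm from vertex 0:
Shortest path: 0 -> 1 -> 3
Total weight: 2 + 2 = 4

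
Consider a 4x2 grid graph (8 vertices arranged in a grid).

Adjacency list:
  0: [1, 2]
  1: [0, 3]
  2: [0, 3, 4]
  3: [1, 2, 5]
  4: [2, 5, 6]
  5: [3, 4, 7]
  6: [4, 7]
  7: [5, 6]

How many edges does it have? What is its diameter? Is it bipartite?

A 4x2 grid has 6 vertical edges and 4 horizontal edges.
Total edges = 6 + 4 = 10.
Diameter = (4-1) + (2-1) = 4 (corner to opposite corner).
Grid graphs are bipartite (checkerboard coloring).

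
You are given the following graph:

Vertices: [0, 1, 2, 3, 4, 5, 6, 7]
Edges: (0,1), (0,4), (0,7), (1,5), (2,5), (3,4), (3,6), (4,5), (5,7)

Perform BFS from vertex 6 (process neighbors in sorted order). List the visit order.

BFS from vertex 6 (neighbors processed in ascending order):
Visit order: 6, 3, 4, 0, 5, 1, 7, 2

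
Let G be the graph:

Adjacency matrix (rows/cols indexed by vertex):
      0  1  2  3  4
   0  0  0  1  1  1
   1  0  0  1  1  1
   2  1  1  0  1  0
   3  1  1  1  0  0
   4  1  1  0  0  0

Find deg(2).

Vertex 2 has neighbors [0, 1, 3], so deg(2) = 3.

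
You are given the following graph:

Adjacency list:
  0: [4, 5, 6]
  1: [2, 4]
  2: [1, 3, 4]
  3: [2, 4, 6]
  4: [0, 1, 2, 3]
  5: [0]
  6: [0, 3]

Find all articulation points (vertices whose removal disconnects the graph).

An articulation point is a vertex whose removal disconnects the graph.
Articulation points: [0]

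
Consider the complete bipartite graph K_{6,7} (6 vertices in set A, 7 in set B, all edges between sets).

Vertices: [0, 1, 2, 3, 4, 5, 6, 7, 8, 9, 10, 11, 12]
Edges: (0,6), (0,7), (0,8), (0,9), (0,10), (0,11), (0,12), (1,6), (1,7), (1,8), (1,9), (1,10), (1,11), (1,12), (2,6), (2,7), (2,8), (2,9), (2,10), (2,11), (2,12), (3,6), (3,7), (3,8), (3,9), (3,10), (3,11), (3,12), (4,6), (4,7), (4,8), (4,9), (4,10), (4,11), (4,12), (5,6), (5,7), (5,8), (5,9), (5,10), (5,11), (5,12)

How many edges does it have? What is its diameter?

K_{6,7} has 6 * 7 = 42 edges.
Any vertex reaches any opposite-side vertex in 1 step; same-side vertices reach in 2 steps via any opposite-side vertex.
Diameter = 2.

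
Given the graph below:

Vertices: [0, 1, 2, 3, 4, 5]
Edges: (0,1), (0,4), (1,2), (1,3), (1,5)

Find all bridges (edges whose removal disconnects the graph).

A bridge is an edge whose removal increases the number of connected components.
Bridges found: (0,1), (0,4), (1,2), (1,3), (1,5)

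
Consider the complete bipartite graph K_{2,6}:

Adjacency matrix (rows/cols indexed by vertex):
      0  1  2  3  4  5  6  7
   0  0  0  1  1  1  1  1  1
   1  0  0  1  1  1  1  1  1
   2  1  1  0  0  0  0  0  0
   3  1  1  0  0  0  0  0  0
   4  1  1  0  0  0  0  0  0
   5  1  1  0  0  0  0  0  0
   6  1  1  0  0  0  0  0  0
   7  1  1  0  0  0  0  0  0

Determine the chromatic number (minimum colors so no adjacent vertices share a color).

K_{2,6} is bipartite: vertices split into two independent sets of size 2 and 6.
Color one set 0, the other 1. No adjacent vertices share a color.
Chromatic number = 2.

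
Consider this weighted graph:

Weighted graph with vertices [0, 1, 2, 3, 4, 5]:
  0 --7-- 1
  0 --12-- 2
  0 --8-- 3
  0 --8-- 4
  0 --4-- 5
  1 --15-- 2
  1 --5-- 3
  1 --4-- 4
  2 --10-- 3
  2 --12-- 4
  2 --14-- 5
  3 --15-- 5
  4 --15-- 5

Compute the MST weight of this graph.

Applying Kruskal's algorithm (sort edges by weight, add if no cycle):
  Add (0,5) w=4
  Add (1,4) w=4
  Add (1,3) w=5
  Add (0,1) w=7
  Skip (0,4) w=8 (creates cycle)
  Skip (0,3) w=8 (creates cycle)
  Add (2,3) w=10
  Skip (0,2) w=12 (creates cycle)
  Skip (2,4) w=12 (creates cycle)
  Skip (2,5) w=14 (creates cycle)
  Skip (1,2) w=15 (creates cycle)
  Skip (3,5) w=15 (creates cycle)
  Skip (4,5) w=15 (creates cycle)
MST weight = 30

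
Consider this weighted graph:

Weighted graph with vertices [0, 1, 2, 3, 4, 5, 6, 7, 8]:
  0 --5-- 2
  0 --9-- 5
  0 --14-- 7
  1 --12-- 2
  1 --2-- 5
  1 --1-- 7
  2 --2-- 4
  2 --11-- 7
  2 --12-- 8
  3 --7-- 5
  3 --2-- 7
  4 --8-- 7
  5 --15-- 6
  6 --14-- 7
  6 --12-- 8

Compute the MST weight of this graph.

Applying Kruskal's algorithm (sort edges by weight, add if no cycle):
  Add (1,7) w=1
  Add (1,5) w=2
  Add (2,4) w=2
  Add (3,7) w=2
  Add (0,2) w=5
  Skip (3,5) w=7 (creates cycle)
  Add (4,7) w=8
  Skip (0,5) w=9 (creates cycle)
  Skip (2,7) w=11 (creates cycle)
  Skip (1,2) w=12 (creates cycle)
  Add (2,8) w=12
  Add (6,8) w=12
  Skip (0,7) w=14 (creates cycle)
  Skip (6,7) w=14 (creates cycle)
  Skip (5,6) w=15 (creates cycle)
MST weight = 44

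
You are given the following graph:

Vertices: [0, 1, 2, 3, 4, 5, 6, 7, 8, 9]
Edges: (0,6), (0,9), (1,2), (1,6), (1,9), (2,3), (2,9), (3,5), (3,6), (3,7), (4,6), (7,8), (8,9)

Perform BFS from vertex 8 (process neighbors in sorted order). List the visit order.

BFS from vertex 8 (neighbors processed in ascending order):
Visit order: 8, 7, 9, 3, 0, 1, 2, 5, 6, 4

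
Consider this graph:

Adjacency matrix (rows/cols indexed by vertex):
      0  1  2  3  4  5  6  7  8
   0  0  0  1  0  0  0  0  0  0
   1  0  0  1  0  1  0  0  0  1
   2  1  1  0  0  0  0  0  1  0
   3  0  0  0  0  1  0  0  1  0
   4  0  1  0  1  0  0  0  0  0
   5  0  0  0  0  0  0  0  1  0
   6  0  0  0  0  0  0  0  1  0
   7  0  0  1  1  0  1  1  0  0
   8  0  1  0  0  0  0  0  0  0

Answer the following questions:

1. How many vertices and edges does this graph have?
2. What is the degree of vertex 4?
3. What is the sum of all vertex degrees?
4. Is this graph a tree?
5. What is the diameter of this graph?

Count: 9 vertices, 9 edges.
Vertex 4 has neighbors [1, 3], degree = 2.
Handshaking lemma: 2 * 9 = 18.
A tree on 9 vertices has 8 edges. This graph has 9 edges (1 extra). Not a tree.
Diameter (longest shortest path) = 4.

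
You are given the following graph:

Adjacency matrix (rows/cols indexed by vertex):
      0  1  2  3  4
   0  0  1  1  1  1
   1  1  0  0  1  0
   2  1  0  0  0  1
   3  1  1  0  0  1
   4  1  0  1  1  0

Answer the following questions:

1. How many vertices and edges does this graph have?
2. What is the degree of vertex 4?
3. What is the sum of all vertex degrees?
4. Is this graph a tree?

Count: 5 vertices, 7 edges.
Vertex 4 has neighbors [0, 2, 3], degree = 3.
Handshaking lemma: 2 * 7 = 14.
A tree on 5 vertices has 4 edges. This graph has 7 edges (3 extra). Not a tree.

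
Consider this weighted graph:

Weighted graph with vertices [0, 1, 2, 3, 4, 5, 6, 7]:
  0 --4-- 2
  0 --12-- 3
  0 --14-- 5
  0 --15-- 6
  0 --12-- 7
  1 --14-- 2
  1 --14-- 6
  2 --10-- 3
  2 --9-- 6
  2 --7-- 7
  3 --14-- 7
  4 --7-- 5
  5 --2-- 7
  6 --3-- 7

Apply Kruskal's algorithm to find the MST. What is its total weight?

Applying Kruskal's algorithm (sort edges by weight, add if no cycle):
  Add (5,7) w=2
  Add (6,7) w=3
  Add (0,2) w=4
  Add (2,7) w=7
  Add (4,5) w=7
  Skip (2,6) w=9 (creates cycle)
  Add (2,3) w=10
  Skip (0,7) w=12 (creates cycle)
  Skip (0,3) w=12 (creates cycle)
  Skip (0,5) w=14 (creates cycle)
  Add (1,6) w=14
  Skip (1,2) w=14 (creates cycle)
  Skip (3,7) w=14 (creates cycle)
  Skip (0,6) w=15 (creates cycle)
MST weight = 47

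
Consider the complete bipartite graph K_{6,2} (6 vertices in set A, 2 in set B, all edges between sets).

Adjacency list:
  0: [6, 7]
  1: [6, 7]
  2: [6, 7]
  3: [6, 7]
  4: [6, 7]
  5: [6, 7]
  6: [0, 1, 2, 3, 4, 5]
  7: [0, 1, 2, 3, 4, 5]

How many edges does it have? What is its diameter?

K_{6,2} has 6 * 2 = 12 edges.
Any vertex reaches any opposite-side vertex in 1 step; same-side vertices reach in 2 steps via any opposite-side vertex.
Diameter = 2.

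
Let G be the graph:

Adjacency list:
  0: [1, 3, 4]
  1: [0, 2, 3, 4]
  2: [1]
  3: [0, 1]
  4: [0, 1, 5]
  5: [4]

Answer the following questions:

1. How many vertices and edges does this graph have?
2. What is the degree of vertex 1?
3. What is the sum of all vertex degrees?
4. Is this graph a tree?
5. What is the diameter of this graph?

Count: 6 vertices, 7 edges.
Vertex 1 has neighbors [0, 2, 3, 4], degree = 4.
Handshaking lemma: 2 * 7 = 14.
A tree on 6 vertices has 5 edges. This graph has 7 edges (2 extra). Not a tree.
Diameter (longest shortest path) = 3.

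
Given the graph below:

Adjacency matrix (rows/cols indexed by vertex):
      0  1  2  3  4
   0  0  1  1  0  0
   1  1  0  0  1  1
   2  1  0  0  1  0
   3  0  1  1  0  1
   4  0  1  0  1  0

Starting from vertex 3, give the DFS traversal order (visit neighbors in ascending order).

DFS from vertex 3 (neighbors processed in ascending order):
Visit order: 3, 1, 0, 2, 4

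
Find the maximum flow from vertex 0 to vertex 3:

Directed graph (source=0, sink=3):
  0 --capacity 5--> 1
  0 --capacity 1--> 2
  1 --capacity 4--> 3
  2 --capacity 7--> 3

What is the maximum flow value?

Computing max flow:
  Flow on (0->1): 4/5
  Flow on (0->2): 1/1
  Flow on (1->3): 4/4
  Flow on (2->3): 1/7
Maximum flow = 5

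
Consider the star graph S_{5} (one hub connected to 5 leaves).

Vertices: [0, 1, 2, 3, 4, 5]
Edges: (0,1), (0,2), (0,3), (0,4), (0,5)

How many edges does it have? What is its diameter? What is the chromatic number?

Star graph S_{5}: the hub connects to all 5 leaves.
Edges = 5.
Diameter = 2 (any leaf to hub is 1, leaf to leaf through hub is 2).
Star graphs are bipartite (hub vs leaves), so chromatic number = 2.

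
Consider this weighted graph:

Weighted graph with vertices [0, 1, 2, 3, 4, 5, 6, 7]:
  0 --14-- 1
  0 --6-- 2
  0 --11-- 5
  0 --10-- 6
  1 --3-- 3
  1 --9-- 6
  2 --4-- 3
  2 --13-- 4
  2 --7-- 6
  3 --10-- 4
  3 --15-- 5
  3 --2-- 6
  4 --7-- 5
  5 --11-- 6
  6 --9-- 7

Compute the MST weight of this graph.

Applying Kruskal's algorithm (sort edges by weight, add if no cycle):
  Add (3,6) w=2
  Add (1,3) w=3
  Add (2,3) w=4
  Add (0,2) w=6
  Skip (2,6) w=7 (creates cycle)
  Add (4,5) w=7
  Skip (1,6) w=9 (creates cycle)
  Add (6,7) w=9
  Skip (0,6) w=10 (creates cycle)
  Add (3,4) w=10
  Skip (0,5) w=11 (creates cycle)
  Skip (5,6) w=11 (creates cycle)
  Skip (2,4) w=13 (creates cycle)
  Skip (0,1) w=14 (creates cycle)
  Skip (3,5) w=15 (creates cycle)
MST weight = 41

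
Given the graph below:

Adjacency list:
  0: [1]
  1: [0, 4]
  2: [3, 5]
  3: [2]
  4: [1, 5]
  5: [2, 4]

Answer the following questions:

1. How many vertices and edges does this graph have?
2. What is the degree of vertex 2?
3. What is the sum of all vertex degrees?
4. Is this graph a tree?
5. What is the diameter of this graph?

Count: 6 vertices, 5 edges.
Vertex 2 has neighbors [3, 5], degree = 2.
Handshaking lemma: 2 * 5 = 10.
A graph is a tree iff it is connected and has exactly n-1 edges. This graph is connected (all 6 vertices in one component) and has 6-1 = 5 edges. It is a tree.
Diameter (longest shortest path) = 5.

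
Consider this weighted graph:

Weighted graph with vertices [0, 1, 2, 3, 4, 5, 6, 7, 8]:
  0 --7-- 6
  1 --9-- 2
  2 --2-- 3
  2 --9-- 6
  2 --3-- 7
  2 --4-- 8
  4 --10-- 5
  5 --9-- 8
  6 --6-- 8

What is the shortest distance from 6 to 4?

Using Dijkstra's algorithm from vertex 6:
Shortest path: 6 -> 8 -> 5 -> 4
Total weight: 6 + 9 + 10 = 25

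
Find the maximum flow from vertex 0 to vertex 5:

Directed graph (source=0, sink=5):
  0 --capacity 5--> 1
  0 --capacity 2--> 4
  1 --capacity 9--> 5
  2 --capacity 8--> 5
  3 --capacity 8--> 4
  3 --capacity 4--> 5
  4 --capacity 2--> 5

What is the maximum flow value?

Computing max flow:
  Flow on (0->1): 5/5
  Flow on (0->4): 2/2
  Flow on (1->5): 5/9
  Flow on (4->5): 2/2
Maximum flow = 7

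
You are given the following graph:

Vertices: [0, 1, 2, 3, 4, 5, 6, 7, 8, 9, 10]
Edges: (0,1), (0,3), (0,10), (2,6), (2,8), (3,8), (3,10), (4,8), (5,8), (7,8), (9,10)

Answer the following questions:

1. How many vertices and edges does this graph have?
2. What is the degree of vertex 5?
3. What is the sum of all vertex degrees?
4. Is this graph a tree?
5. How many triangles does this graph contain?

Count: 11 vertices, 11 edges.
Vertex 5 has neighbors [8], degree = 1.
Handshaking lemma: 2 * 11 = 22.
A tree on 11 vertices has 10 edges. This graph has 11 edges (1 extra). Not a tree.
Number of triangles = 1.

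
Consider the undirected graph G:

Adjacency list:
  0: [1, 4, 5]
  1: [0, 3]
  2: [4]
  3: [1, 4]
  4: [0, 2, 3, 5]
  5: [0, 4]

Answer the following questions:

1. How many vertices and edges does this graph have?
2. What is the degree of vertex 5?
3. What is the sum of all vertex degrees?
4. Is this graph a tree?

Count: 6 vertices, 7 edges.
Vertex 5 has neighbors [0, 4], degree = 2.
Handshaking lemma: 2 * 7 = 14.
A tree on 6 vertices has 5 edges. This graph has 7 edges (2 extra). Not a tree.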